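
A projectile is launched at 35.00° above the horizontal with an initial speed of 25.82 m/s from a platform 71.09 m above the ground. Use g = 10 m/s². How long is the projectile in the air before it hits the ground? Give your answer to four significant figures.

5.532 s

Vertical component: v_y = 25.82 sin 35.00° = 14.810 m/s.
Taking up as positive with launch at y = 71.09 m, landing at y = 0: 0 = 71.09 + 14.810 t − ½(10) t².
Solving 5.000 t² − 14.810 t − 71.09 = 0 gives t = [14.810 + √(14.810² + 4·5.000·71.09)] / 10.00 = 5.532 s.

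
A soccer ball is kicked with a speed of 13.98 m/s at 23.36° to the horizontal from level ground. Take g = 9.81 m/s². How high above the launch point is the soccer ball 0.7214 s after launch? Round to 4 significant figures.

1.446 m

v_y0 = 13.98 sin 23.36° = 5.5432 m/s.
y(t) = v_y0 t − ½ g t² = 5.5432×0.7214 − 4.905×0.7214² = 1.446 m.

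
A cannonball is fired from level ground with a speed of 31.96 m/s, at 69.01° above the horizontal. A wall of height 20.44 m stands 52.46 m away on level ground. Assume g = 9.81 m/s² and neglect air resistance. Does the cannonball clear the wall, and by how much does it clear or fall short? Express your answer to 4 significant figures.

Yes — it clears the wall by 13.30 m.

v_x = 31.96 cos 69.01° = 11.448 m/s; v_y0 = 31.96 sin 69.01° = 29.839 m/s.
Time to reach the wall: t = 52.46 / 11.448 = 4.5825 s.
Height at that point: y = 29.839×4.5825 − 4.905×4.5825² = 33.736 m.
That is 33.736 − 20.44 = 13.30 m above the top of the wall, so the cannonball clears it.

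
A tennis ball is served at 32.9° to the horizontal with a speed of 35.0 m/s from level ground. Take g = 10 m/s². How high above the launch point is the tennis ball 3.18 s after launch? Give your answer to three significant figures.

v_y0 = 35.0 sin 32.9° = 19.01 m/s.
y(t) = v_y0 t − ½ g t² = 19.01×3.18 − 5.000×3.18² = 9.89 m.

9.89 m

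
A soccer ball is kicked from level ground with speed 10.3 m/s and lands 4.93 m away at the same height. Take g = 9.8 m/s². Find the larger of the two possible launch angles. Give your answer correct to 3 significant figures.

76.5°

Level-ground range: R = v₀² sin(2θ)/g ⇒ sin 2θ = R g / v₀² = 4.93×9.8/10.3² = 0.4554.
2θ = arcsin(0.4554) = 27.09° or 180° − 27.09° = 152.91°.
So θ = 13.5° or θ = 76.5°.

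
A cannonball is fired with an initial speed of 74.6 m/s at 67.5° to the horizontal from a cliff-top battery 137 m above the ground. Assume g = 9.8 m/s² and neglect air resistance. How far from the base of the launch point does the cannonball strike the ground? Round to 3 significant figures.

452 m

Components: v_x = 74.6 cos 67.5° = 28.55 m/s, v_y = 74.6 sin 67.5° = 68.92 m/s.
Vertical: 0 = 137 + 68.92 t − ½(9.8) t² ⇒ 4.900 t² − 68.92 t − 137 = 0.
t = [68.92 + √(4750 + 2685)] / 9.800 = 15.83 s.
Horizontal: R = v_x · t = 28.55 × 15.83 = 452 m.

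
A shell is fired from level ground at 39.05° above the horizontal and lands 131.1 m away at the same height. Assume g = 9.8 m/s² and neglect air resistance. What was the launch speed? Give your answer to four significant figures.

36.24 m/s

On level ground, R = v₀² sin(2θ) / g, so v₀ = √(R g / sin 2θ).
sin(2 × 39.05°) = 0.9785.
v₀ = √(131.1 × 9.8 / 0.9785) = √1313.0 = 36.24 m/s.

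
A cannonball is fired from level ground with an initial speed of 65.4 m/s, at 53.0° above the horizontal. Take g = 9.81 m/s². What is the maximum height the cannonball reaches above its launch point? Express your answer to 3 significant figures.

139 m

Vertical component of launch velocity: v_y = 65.4 sin 53.0° = 52.23 m/s.
At the highest point the vertical velocity is zero, so v_y² = 2 g h_max.
h_max = (52.23)² / (2 × 9.81) = 2728 / 19.62 = 139 m.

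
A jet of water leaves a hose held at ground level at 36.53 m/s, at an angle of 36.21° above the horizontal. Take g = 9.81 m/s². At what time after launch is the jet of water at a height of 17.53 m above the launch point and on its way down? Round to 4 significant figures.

v_y0 = 36.53 sin 36.21° = 21.580 m/s.
Set y = v_y0 t − ½ g t² = 17.53: 4.905 t² − 21.580 t + 17.53 = 0.
t = [21.580 ± √(465.70 − 343.94)] / 9.81 = (21.580 ± 11.034) / 9.81, giving t = 1.075 s or t = 3.325 s.
On the way down corresponds to the larger root: t = 3.325 s.

3.325 s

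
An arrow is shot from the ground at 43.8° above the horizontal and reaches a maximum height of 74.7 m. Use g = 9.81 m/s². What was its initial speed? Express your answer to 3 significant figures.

55.3 m/s

At maximum height v_y = 0, so (v₀ sin θ)² = 2 g H.
v₀ sin 43.8° = √(2 × 9.81 × 74.7) = 38.28 m/s.
v₀ = 38.28 / sin 43.8° = 38.28 / 0.6921 = 55.3 m/s.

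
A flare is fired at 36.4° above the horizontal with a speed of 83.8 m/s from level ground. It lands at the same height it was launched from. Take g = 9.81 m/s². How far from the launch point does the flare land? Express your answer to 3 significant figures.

For level ground, R = v₀² sin(2θ) / g.
sin(2 × 36.4°) = sin 72.80° = 0.9553.
R = (83.8)² × 0.9553 / 9.81 = 684 m.

684 m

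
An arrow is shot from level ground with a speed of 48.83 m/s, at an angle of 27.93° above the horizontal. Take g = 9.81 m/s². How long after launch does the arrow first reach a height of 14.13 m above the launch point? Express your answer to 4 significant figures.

0.7330 s

v_y0 = 48.83 sin 27.93° = 22.872 m/s.
Set y = v_y0 t − ½ g t² = 14.13: 4.905 t² − 22.872 t + 14.13 = 0.
t = [22.872 ± √(523.13 − 277.23)] / 9.81 = (22.872 ± 15.681) / 9.81, giving t = 0.7330 s or t = 3.930 s.
The arrow is on the way up at the first time, so t = 0.7330 s.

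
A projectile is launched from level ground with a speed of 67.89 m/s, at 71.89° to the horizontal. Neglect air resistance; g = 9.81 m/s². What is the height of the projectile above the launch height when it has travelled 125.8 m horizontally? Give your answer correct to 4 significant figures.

210.4 m

v_x = 67.89 cos 71.89° = 21.103 m/s, v_y0 = 67.89 sin 71.89° = 64.527 m/s.
Time to reach x = 125.8 m: t = x / v_x = 125.8 / 21.103 = 5.9612 s.
y = v_y0 t − ½ g t² = 64.527×5.9612 − 4.905×5.9612² = 210.4 m.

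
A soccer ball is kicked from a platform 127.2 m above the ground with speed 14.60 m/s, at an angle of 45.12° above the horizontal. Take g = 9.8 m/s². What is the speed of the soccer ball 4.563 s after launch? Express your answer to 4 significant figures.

v_x = 14.60 cos 45.12° = 10.302 m/s (constant).
v_y(t) = 14.60 sin 45.12° − g t = 10.345 − 9.8 × 4.563 = -34.372 m/s.
Speed = √(v_x² + v_y²) = √(106.13 + 1181.4) = 35.88 m/s.

35.88 m/s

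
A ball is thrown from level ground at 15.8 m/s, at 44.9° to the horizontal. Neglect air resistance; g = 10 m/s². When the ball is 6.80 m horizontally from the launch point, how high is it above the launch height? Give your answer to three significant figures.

v_x = 15.8 cos 44.9° = 11.19 m/s, v_y0 = 15.8 sin 44.9° = 11.15 m/s.
Time to reach x = 6.80 m: t = x / v_x = 6.80 / 11.19 = 0.6077 s.
y = v_y0 t − ½ g t² = 11.15×0.6077 − 5.000×0.6077² = 4.93 m.

4.93 m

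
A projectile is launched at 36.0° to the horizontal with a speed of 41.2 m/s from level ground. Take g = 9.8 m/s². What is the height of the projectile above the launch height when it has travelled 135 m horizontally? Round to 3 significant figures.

17.7 m

v_x = 41.2 cos 36.0° = 33.33 m/s, v_y0 = 41.2 sin 36.0° = 24.22 m/s.
Time to reach x = 135 m: t = x / v_x = 135 / 33.33 = 4.050 s.
y = v_y0 t − ½ g t² = 24.22×4.050 − 4.900×4.050² = 17.7 m.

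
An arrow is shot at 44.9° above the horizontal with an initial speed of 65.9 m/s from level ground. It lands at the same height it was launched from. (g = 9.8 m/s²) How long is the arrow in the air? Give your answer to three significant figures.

Vertical component: v_y = 65.9 sin 44.9° = 46.52 m/s.
For a projectile landing at launch height, time of flight is t = 2 v_y / g = 2 × 46.52 / 9.8 = 9.49 s.

9.49 s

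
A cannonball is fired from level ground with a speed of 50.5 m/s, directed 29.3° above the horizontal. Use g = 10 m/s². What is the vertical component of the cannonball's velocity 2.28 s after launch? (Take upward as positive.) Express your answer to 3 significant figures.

1.91 m/s

Initial vertical component: v_y0 = 50.5 sin 29.3° = 24.71 m/s.
v_y(t) = v_y0 − g t = 24.71 − 10 × 2.28 = 1.91 m/s.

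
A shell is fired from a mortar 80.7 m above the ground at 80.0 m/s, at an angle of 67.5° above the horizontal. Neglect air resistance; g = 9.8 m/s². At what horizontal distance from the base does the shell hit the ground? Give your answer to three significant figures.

Components: v_x = 80.0 cos 67.5° = 30.61 m/s, v_y = 80.0 sin 67.5° = 73.91 m/s.
Vertical: 0 = 80.7 + 73.91 t − ½(9.8) t² ⇒ 4.900 t² − 73.91 t − 80.7 = 0.
t = [73.91 + √(5463 + 1582)] / 9.800 = 16.11 s.
Horizontal: R = v_x · t = 30.61 × 16.11 = 493 m.

493 m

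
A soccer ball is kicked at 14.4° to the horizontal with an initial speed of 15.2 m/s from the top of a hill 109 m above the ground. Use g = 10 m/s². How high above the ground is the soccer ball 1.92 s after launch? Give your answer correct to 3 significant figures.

v_y0 = 15.2 sin 14.4° = 3.780 m/s.
y(t) = 109 + v_y0 t − ½ g t² = 109 + 3.780×1.92 − ½×10×1.92² = 97.8 m.

97.8 m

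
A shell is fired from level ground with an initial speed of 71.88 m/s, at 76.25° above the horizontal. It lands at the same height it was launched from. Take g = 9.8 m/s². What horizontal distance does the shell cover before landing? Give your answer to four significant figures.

Components: v_x = 71.88 cos 76.25° = 17.085 m/s, v_y = 71.88 sin 76.25° = 69.820 m/s.
Time of flight (same landing height): t = 2 v_y / g = 2 × 69.820 / 9.8 = 14.249 s.
Range: R = v_x · t = 17.085 × 14.249 = 243.4 m.

243.4 m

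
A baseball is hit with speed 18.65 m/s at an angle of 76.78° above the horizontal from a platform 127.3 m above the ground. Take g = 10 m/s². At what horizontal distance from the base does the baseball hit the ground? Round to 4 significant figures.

Components: v_x = 18.65 cos 76.78° = 4.2651 m/s, v_y = 18.65 sin 76.78° = 18.156 m/s.
Vertical: 0 = 127.3 + 18.156 t − ½(10) t² ⇒ 5.000 t² − 18.156 t − 127.3 = 0.
t = [18.156 + √(329.64 + 2546.0)] / 10.00 = 7.1781 s.
Horizontal: R = v_x · t = 4.2651 × 7.1781 = 30.62 m.

30.62 m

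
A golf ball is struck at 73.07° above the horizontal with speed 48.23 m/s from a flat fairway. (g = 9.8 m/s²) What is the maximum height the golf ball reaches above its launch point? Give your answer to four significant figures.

108.6 m

Vertical component of launch velocity: v_y = 48.23 sin 73.07° = 46.140 m/s.
At the highest point the vertical velocity is zero, so v_y² = 2 g h_max.
h_max = (46.140)² / (2 × 9.8) = 2128.9 / 19.60 = 108.6 m.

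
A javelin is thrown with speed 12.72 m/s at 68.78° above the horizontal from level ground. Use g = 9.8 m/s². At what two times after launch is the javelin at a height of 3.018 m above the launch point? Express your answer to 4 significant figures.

0.2890 s and 2.131 s

v_y0 = 12.72 sin 68.78° = 11.858 m/s.
Set y = v_y0 t − ½ g t² = 3.018: 4.900 t² − 11.858 t + 3.018 = 0.
t = [11.858 ± √(140.61 − 59.153)] / 9.8 = (11.858 ± 9.0254) / 9.8, giving t = 0.2890 s or t = 2.131 s.
So the javelin is at 3.018 m at t = 0.2890 s (rising) and t = 2.131 s (falling).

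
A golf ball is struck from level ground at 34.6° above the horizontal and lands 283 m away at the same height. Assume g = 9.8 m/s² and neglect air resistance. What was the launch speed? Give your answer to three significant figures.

54.5 m/s

On level ground, R = v₀² sin(2θ) / g, so v₀ = √(R g / sin 2θ).
sin(2 × 34.6°) = 0.9348.
v₀ = √(283 × 9.8 / 0.9348) = √2967 = 54.5 m/s.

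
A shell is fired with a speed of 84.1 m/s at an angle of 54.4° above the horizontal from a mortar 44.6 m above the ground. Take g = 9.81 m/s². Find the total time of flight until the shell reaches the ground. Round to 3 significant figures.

14.6 s

Vertical component: v_y = 84.1 sin 54.4° = 68.38 m/s.
Taking up as positive with launch at y = 44.6 m, landing at y = 0: 0 = 44.6 + 68.38 t − ½(9.81) t².
Solving 4.905 t² − 68.38 t − 44.6 = 0 gives t = [68.38 + √(68.38² + 4·4.905·44.6)] / 9.810 = 14.6 s.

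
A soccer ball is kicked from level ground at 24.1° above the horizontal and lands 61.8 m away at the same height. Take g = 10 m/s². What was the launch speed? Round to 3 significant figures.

On level ground, R = v₀² sin(2θ) / g, so v₀ = √(R g / sin 2θ).
sin(2 × 24.1°) = 0.7455.
v₀ = √(61.8 × 10 / 0.7455) = √829.0 = 28.8 m/s.

28.8 m/s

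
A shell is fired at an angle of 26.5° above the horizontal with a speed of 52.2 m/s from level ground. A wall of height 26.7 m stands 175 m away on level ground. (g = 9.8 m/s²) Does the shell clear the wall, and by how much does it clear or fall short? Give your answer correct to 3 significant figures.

v_x = 52.2 cos 26.5° = 46.72 m/s; v_y0 = 52.2 sin 26.5° = 23.29 m/s.
Time to reach the wall: t = 175 / 46.72 = 3.746 s.
Height at that point: y = 23.29×3.746 − 4.900×3.746² = 18.49 m.
That is 26.7 − 18.49 = 8.21 m below the top of the wall, so the shell does not clear it.

No — it falls 8.21 m short of clearing the wall.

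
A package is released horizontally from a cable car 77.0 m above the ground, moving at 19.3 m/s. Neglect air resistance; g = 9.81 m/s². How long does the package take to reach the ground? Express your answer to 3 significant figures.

3.96 s

The horizontal speed doesn't affect the fall. With v_y0 = 0, h = ½ g t².
t = √(2 × 77.0 / 9.81) = √15.70 = 3.96 s.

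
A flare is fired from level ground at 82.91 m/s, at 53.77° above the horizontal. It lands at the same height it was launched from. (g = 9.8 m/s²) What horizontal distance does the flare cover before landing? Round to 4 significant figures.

Components: v_x = 82.91 cos 53.77° = 49.002 m/s, v_y = 82.91 sin 53.77° = 66.879 m/s.
Time of flight (same landing height): t = 2 v_y / g = 2 × 66.879 / 9.8 = 13.649 s.
Range: R = v_x · t = 49.002 × 13.649 = 668.8 m.

668.8 m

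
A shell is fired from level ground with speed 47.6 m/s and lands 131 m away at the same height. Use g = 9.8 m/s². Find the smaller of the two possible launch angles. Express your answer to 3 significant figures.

17.3°

Level-ground range: R = v₀² sin(2θ)/g ⇒ sin 2θ = R g / v₀² = 131×9.8/47.6² = 0.5666.
2θ = arcsin(0.5666) = 34.51° or 180° − 34.51° = 145.49°.
So θ = 17.3° or θ = 72.7°.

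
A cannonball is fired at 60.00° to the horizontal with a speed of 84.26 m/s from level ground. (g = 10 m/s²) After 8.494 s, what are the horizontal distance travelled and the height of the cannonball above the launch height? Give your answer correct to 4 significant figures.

v_x = 84.26 cos 60.00° = 42.130 m/s; v_y0 = 84.26 sin 60.00° = 72.971 m/s.
x = v_x t = 42.130 × 8.494 = 357.9 m.
y = v_y0 t − ½ g t² = 72.971×8.494 − 5.000×8.494² = 259.1 m.

x = 357.9 m, y = 259.1 m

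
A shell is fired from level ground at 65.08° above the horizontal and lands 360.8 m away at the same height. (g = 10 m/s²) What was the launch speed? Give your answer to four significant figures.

68.71 m/s

On level ground, R = v₀² sin(2θ) / g, so v₀ = √(R g / sin 2θ).
sin(2 × 65.08°) = 0.7642.
v₀ = √(360.8 × 10 / 0.7642) = √4721.3 = 68.71 m/s.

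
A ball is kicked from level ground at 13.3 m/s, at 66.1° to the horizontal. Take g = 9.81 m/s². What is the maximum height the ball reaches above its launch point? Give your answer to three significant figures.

7.54 m

Vertical component of launch velocity: v_y = 13.3 sin 66.1° = 12.16 m/s.
At the highest point the vertical velocity is zero, so v_y² = 2 g h_max.
h_max = (12.16)² / (2 × 9.81) = 147.9 / 19.62 = 7.54 m.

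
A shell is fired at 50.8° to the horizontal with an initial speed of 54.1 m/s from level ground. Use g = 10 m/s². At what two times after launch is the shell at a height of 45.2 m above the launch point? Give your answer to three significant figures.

1.27 s and 7.11 s

v_y0 = 54.1 sin 50.8° = 41.92 m/s.
Set y = v_y0 t − ½ g t² = 45.2: 5.000 t² − 41.92 t + 45.2 = 0.
t = [41.92 ± √(1757 − 904.0)] / 10 = (41.92 ± 29.21) / 10, giving t = 1.27 s or t = 7.11 s.
So the shell is at 45.2 m at t = 1.27 s (rising) and t = 7.11 s (falling).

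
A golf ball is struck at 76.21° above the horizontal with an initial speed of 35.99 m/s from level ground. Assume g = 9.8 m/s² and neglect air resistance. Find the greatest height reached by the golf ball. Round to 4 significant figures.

Vertical component of launch velocity: v_y = 35.99 sin 76.21° = 34.953 m/s.
At the highest point the vertical velocity is zero, so v_y² = 2 g h_max.
h_max = (34.953)² / (2 × 9.8) = 1221.7 / 19.60 = 62.33 m.

62.33 m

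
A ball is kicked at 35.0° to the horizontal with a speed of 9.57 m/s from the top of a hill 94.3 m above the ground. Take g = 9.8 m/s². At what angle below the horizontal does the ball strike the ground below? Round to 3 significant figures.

v_x = 9.57 cos 35.0° = 7.839 m/s.
At impact |v_y| = √(v_y0² + 2 g h) = √(5.489² + 2×9.8×94.3) = 43.34 m/s.
Angle below horizontal = arctan(|v_y| / v_x) = arctan(43.34 / 7.839) = 79.7°.

79.7°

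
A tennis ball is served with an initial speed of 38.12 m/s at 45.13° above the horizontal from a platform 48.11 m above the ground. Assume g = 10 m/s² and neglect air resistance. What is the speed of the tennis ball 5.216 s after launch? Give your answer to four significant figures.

v_x = 38.12 cos 45.13° = 26.894 m/s (constant).
v_y(t) = 38.12 sin 45.13° − g t = 27.016 − 10 × 5.216 = -25.144 m/s.
Speed = √(v_x² + v_y²) = √(723.29 + 632.22) = 36.82 m/s.

36.82 m/s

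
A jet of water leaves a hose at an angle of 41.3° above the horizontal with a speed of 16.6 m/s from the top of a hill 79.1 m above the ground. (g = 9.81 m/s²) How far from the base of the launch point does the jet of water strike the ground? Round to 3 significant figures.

Components: v_x = 16.6 cos 41.3° = 12.47 m/s, v_y = 16.6 sin 41.3° = 10.96 m/s.
Vertical: 0 = 79.1 + 10.96 t − ½(9.81) t² ⇒ 4.905 t² − 10.96 t − 79.1 = 0.
t = [10.96 + √(120.1 + 1552)] / 9.810 = 5.286 s.
Horizontal: R = v_x · t = 12.47 × 5.286 = 65.9 m.

65.9 m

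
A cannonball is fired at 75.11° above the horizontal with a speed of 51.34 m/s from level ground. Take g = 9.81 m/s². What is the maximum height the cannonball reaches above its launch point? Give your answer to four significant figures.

125.5 m

Vertical component of launch velocity: v_y = 51.34 sin 75.11° = 49.616 m/s.
At the highest point the vertical velocity is zero, so v_y² = 2 g h_max.
h_max = (49.616)² / (2 × 9.81) = 2461.7 / 19.62 = 125.5 m.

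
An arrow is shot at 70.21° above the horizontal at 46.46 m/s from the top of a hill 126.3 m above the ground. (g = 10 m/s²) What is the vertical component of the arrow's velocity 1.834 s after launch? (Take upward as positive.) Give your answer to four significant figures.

Initial vertical component: v_y0 = 46.46 sin 70.21° = 43.716 m/s.
v_y(t) = v_y0 − g t = 43.716 − 10 × 1.834 = 25.38 m/s.

25.38 m/s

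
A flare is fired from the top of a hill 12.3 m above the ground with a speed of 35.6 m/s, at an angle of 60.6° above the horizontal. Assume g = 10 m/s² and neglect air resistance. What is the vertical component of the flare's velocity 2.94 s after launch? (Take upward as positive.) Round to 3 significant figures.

Initial vertical component: v_y0 = 35.6 sin 60.6° = 31.02 m/s.
v_y(t) = v_y0 − g t = 31.02 − 10 × 2.94 = 1.62 m/s.

1.62 m/s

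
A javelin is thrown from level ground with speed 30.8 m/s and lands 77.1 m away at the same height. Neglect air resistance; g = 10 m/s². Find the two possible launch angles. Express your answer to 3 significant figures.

Level-ground range: R = v₀² sin(2θ)/g ⇒ sin 2θ = R g / v₀² = 77.1×10/30.8² = 0.8127.
2θ = arcsin(0.8127) = 54.36° or 180° − 54.36° = 125.64°.
So θ = 27.2° or θ = 62.8°.

27.2° and 62.8°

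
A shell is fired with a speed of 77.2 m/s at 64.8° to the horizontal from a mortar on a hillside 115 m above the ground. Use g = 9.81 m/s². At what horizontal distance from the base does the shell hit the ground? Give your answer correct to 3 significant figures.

517 m

Components: v_x = 77.2 cos 64.8° = 32.87 m/s, v_y = 77.2 sin 64.8° = 69.85 m/s.
Vertical: 0 = 115 + 69.85 t − ½(9.81) t² ⇒ 4.905 t² − 69.85 t − 115 = 0.
t = [69.85 + √(4879 + 2256)] / 9.810 = 15.73 s.
Horizontal: R = v_x · t = 32.87 × 15.73 = 517 m.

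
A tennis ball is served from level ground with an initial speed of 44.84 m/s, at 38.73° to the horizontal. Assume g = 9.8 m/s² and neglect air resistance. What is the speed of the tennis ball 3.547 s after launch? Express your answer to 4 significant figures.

v_x = 44.84 cos 38.73° = 34.980 m/s (constant).
v_y(t) = 44.84 sin 38.73° − g t = 28.054 − 9.8 × 3.547 = -6.7066 m/s.
Speed = √(v_x² + v_y²) = √(1223.6 + 44.978) = 35.62 m/s.

35.62 m/s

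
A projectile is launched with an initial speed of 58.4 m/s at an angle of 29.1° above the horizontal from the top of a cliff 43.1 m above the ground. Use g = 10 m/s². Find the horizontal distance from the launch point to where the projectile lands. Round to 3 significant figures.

Components: v_x = 58.4 cos 29.1° = 51.03 m/s, v_y = 58.4 sin 29.1° = 28.40 m/s.
Vertical: 0 = 43.1 + 28.40 t − ½(10) t² ⇒ 5.000 t² − 28.40 t − 43.1 = 0.
t = [28.40 + √(806.6 + 862.0)] / 10.00 = 6.925 s.
Horizontal: R = v_x · t = 51.03 × 6.925 = 353 m.

353 m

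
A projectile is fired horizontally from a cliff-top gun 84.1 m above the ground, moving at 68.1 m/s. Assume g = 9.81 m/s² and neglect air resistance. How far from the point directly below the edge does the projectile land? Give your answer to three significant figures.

Initial vertical velocity is zero, so the fall time comes from h = ½ g t²: t = √(2 × 84.1 / 9.81) = 4.141 s.
Horizontal motion is uniform at 68.1 m/s, so x = 68.1 × 4.141 = 282 m.

282 m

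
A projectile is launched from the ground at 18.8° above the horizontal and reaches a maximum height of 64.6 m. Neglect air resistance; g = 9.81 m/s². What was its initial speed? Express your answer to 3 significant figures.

At maximum height v_y = 0, so (v₀ sin θ)² = 2 g H.
v₀ sin 18.8° = √(2 × 9.81 × 64.6) = 35.60 m/s.
v₀ = 35.60 / sin 18.8° = 35.60 / 0.3223 = 110 m/s.

110 m/s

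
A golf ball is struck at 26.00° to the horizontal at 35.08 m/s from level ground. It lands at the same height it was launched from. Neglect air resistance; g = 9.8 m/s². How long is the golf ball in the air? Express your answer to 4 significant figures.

3.138 s

Vertical component: v_y = 35.08 sin 26.00° = 15.378 m/s.
For a projectile landing at launch height, time of flight is t = 2 v_y / g = 2 × 15.378 / 9.8 = 3.138 s.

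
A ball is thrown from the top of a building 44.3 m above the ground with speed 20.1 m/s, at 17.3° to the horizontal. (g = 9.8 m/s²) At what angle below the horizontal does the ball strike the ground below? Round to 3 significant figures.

57.5°

v_x = 20.1 cos 17.3° = 19.19 m/s.
At impact |v_y| = √(v_y0² + 2 g h) = √(5.977² + 2×9.8×44.3) = 30.07 m/s.
Angle below horizontal = arctan(|v_y| / v_x) = arctan(30.07 / 19.19) = 57.5°.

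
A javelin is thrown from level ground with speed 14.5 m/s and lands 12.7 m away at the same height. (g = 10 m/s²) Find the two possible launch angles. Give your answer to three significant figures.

18.6° and 71.4°

Level-ground range: R = v₀² sin(2θ)/g ⇒ sin 2θ = R g / v₀² = 12.7×10/14.5² = 0.6040.
2θ = arcsin(0.6040) = 37.16° or 180° − 37.16° = 142.84°.
So θ = 18.6° or θ = 71.4°.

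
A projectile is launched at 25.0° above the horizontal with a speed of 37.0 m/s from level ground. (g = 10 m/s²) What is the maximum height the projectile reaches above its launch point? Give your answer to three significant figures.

12.2 m

Vertical component of launch velocity: v_y = 37.0 sin 25.0° = 15.64 m/s.
At the highest point the vertical velocity is zero, so v_y² = 2 g h_max.
h_max = (15.64)² / (2 × 10) = 244.6 / 20.00 = 12.2 m.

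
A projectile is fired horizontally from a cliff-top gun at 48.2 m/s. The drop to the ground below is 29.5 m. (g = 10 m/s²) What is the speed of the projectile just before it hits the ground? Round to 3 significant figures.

Fall time: t = √(2 × 29.5 / 10) = 2.429 s.
At impact: v_x = 48.2 m/s (unchanged), v_y = g t = 10 × 2.429 = 24.29 m/s.
Speed = √(v_x² + v_y²) = √(2323 + 590.0) = 54.0 m/s.

54.0 m/s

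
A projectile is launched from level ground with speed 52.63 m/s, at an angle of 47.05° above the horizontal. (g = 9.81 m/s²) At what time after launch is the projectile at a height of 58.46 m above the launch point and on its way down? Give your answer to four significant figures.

v_y0 = 52.63 sin 47.05° = 38.522 m/s.
Set y = v_y0 t − ½ g t² = 58.46: 4.905 t² − 38.522 t + 58.46 = 0.
t = [38.522 ± √(1483.9 − 1147.0)] / 9.81 = (38.522 ± 18.355) / 9.81, giving t = 2.056 s or t = 5.798 s.
On the way down corresponds to the larger root: t = 5.798 s.

5.798 s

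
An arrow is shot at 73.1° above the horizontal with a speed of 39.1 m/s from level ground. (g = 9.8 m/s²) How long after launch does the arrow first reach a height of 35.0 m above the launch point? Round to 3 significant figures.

v_y0 = 39.1 sin 73.1° = 37.41 m/s.
Set y = v_y0 t − ½ g t² = 35.0: 4.900 t² − 37.41 t + 35.0 = 0.
t = [37.41 ± √(1400 − 686.0)] / 9.8 = (37.41 ± 26.72) / 9.8, giving t = 1.09 s or t = 6.54 s.
The arrow is on the way up at the first time, so t = 1.09 s.

1.09 s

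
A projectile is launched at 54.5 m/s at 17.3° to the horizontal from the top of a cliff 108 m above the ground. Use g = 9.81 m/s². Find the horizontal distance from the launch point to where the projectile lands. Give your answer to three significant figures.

Components: v_x = 54.5 cos 17.3° = 52.03 m/s, v_y = 54.5 sin 17.3° = 16.21 m/s.
Vertical: 0 = 108 + 16.21 t − ½(9.81) t² ⇒ 4.905 t² − 16.21 t − 108 = 0.
t = [16.21 + √(262.8 + 2119)] / 9.810 = 6.627 s.
Horizontal: R = v_x · t = 52.03 × 6.627 = 345 m.

345 m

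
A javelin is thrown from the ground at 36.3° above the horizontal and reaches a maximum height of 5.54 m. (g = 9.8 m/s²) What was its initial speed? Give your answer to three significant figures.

17.6 m/s

At maximum height v_y = 0, so (v₀ sin θ)² = 2 g H.
v₀ sin 36.3° = √(2 × 9.8 × 5.54) = 10.42 m/s.
v₀ = 10.42 / sin 36.3° = 10.42 / 0.5920 = 17.6 m/s.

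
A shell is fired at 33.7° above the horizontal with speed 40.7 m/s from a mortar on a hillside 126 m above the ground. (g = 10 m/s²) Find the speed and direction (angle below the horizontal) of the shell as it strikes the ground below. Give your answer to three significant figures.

v_x = 40.7 cos 33.7° = 33.86 m/s (constant).
|v_y| at impact = √((22.58)² + 2×10×126) = 55.04 m/s.
Speed = √(33.86² + 55.04²) = 64.6 m/s; angle = arctan(55.04/33.86) = 58.4° below horizontal.

64.6 m/s at 58.4° below the horizontal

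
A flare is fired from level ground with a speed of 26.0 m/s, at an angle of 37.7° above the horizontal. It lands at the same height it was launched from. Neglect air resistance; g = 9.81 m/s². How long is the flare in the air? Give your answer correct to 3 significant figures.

3.24 s

Vertical component: v_y = 26.0 sin 37.7° = 15.90 m/s.
For a projectile landing at launch height, time of flight is t = 2 v_y / g = 2 × 15.90 / 9.81 = 3.24 s.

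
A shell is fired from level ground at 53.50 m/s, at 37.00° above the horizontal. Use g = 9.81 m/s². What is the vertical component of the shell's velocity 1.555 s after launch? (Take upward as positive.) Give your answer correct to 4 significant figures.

Initial vertical component: v_y0 = 53.50 sin 37.00° = 32.197 m/s.
v_y(t) = v_y0 − g t = 32.197 − 9.81 × 1.555 = 16.94 m/s.

16.94 m/s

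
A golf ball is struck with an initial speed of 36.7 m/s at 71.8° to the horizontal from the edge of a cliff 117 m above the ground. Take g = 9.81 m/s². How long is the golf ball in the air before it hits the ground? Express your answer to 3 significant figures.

Vertical component: v_y = 36.7 sin 71.8° = 34.86 m/s.
Taking up as positive with launch at y = 117 m, landing at y = 0: 0 = 117 + 34.86 t − ½(9.81) t².
Solving 4.905 t² − 34.86 t − 117 = 0 gives t = [34.86 + √(34.86² + 4·4.905·117)] / 9.810 = 9.59 s.

9.59 s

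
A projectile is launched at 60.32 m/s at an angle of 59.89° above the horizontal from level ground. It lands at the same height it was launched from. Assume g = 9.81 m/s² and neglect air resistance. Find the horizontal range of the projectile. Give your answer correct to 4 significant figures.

Components: v_x = 60.32 cos 59.89° = 30.260 m/s, v_y = 60.32 sin 59.89° = 52.181 m/s.
Time of flight (same landing height): t = 2 v_y / g = 2 × 52.181 / 9.81 = 10.638 s.
Range: R = v_x · t = 30.260 × 10.638 = 321.9 m.

321.9 m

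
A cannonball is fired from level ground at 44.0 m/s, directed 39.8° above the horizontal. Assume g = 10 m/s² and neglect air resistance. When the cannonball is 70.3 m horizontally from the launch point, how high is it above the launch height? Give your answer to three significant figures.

v_x = 44.0 cos 39.8° = 33.80 m/s, v_y0 = 44.0 sin 39.8° = 28.16 m/s.
Time to reach x = 70.3 m: t = x / v_x = 70.3 / 33.80 = 2.080 s.
y = v_y0 t − ½ g t² = 28.16×2.080 − 5.000×2.080² = 36.9 m.

36.9 m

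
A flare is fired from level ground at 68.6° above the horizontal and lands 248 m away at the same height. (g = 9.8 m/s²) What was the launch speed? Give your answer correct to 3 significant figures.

59.8 m/s

On level ground, R = v₀² sin(2θ) / g, so v₀ = √(R g / sin 2θ).
sin(2 × 68.6°) = 0.6794.
v₀ = √(248 × 9.8 / 0.6794) = √3577 = 59.8 m/s.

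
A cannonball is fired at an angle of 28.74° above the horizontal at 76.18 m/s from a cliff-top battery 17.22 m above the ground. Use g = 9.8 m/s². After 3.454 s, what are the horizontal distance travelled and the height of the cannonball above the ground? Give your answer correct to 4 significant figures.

v_x = 76.18 cos 28.74° = 66.795 m/s; v_y0 = 76.18 sin 28.74° = 36.630 m/s.
x = v_x t = 66.795 × 3.454 = 230.7 m.
y = 17.22 + v_y0 t − ½ g t² = 85.28 m.

x = 230.7 m, y = 85.28 m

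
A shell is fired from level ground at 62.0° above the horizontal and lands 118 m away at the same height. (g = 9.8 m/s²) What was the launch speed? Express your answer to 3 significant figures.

37.3 m/s

On level ground, R = v₀² sin(2θ) / g, so v₀ = √(R g / sin 2θ).
sin(2 × 62.0°) = 0.8290.
v₀ = √(118 × 9.8 / 0.8290) = √1395 = 37.3 m/s.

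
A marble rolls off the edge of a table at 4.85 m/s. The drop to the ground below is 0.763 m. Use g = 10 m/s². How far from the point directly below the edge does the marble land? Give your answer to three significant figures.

1.89 m

Initial vertical velocity is zero, so the fall time comes from h = ½ g t²: t = √(2 × 0.763 / 10) = 0.3906 s.
Horizontal motion is uniform at 4.85 m/s, so x = 4.85 × 0.3906 = 1.89 m.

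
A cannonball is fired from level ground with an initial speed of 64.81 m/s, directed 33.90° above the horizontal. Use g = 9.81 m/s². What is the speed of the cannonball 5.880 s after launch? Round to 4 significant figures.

v_x = 64.81 cos 33.90° = 53.793 m/s (constant).
v_y(t) = 64.81 sin 33.90° − g t = 36.147 − 9.81 × 5.880 = -21.536 m/s.
Speed = √(v_x² + v_y²) = √(2893.7 + 463.80) = 57.94 m/s.

57.94 m/s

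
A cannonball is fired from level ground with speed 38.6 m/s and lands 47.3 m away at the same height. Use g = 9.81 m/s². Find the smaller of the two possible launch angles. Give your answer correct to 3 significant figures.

Level-ground range: R = v₀² sin(2θ)/g ⇒ sin 2θ = R g / v₀² = 47.3×9.81/38.6² = 0.3114.
2θ = arcsin(0.3114) = 18.14° or 180° − 18.14° = 161.86°.
So θ = 9.07° or θ = 80.9°.

9.07°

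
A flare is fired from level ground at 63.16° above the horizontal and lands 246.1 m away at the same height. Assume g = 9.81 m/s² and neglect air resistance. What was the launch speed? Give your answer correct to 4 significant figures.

On level ground, R = v₀² sin(2θ) / g, so v₀ = √(R g / sin 2θ).
sin(2 × 63.16°) = 0.8057.
v₀ = √(246.1 × 9.81 / 0.8057) = √2996.5 = 54.74 m/s.

54.74 m/s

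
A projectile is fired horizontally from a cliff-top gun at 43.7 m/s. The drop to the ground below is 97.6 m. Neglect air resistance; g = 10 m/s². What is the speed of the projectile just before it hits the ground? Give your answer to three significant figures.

Fall time: t = √(2 × 97.6 / 10) = 4.418 s.
At impact: v_x = 43.7 m/s (unchanged), v_y = g t = 10 × 4.418 = 44.18 m/s.
Speed = √(v_x² + v_y²) = √(1910 + 1952) = 62.1 m/s.

62.1 m/s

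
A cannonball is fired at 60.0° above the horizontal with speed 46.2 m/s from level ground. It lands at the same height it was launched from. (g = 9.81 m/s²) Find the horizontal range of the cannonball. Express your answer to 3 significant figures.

For level ground, R = v₀² sin(2θ) / g.
sin(2 × 60.0°) = sin 120.0° = 0.8660.
R = (46.2)² × 0.8660 / 9.81 = 188 m.

188 m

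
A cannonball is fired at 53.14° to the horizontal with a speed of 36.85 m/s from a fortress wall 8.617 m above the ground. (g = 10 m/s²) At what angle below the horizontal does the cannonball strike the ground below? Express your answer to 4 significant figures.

55.59°

v_x = 36.85 cos 53.14° = 22.105 m/s.
At impact |v_y| = √(v_y0² + 2 g h) = √(29.484² + 2×10×8.617) = 32.275 m/s.
Angle below horizontal = arctan(|v_y| / v_x) = arctan(32.275 / 22.105) = 55.59°.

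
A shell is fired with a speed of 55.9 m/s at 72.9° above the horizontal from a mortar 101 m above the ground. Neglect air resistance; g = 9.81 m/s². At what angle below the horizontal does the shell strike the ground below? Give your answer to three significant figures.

76.7°

v_x = 55.9 cos 72.9° = 16.44 m/s.
At impact |v_y| = √(v_y0² + 2 g h) = √(53.43² + 2×9.81×101) = 69.54 m/s.
Angle below horizontal = arctan(|v_y| / v_x) = arctan(69.54 / 16.44) = 76.7°.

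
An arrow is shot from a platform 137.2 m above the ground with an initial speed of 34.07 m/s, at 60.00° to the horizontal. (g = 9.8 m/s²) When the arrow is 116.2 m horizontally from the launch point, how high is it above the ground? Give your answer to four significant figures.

110.5 m

v_x = 34.07 cos 60.00° = 17.035 m/s, v_y0 = 34.07 sin 60.00° = 29.505 m/s.
Time to reach x = 116.2 m: t = x / v_x = 116.2 / 17.035 = 6.8213 s.
y = 137.2 + v_y0 t − ½ g t² = 137.2 + 29.505×6.8213 − 4.900×6.8213² = 110.5 m.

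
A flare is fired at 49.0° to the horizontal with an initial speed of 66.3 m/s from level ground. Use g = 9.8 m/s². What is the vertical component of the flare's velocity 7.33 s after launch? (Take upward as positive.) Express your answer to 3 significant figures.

Initial vertical component: v_y0 = 66.3 sin 49.0° = 50.04 m/s.
v_y(t) = v_y0 − g t = 50.04 − 9.8 × 7.33 = -21.8 m/s.

-21.8 m/s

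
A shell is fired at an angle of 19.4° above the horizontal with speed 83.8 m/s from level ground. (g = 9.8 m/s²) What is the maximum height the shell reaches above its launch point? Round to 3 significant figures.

39.5 m

Vertical component of launch velocity: v_y = 83.8 sin 19.4° = 27.84 m/s.
At the highest point the vertical velocity is zero, so v_y² = 2 g h_max.
h_max = (27.84)² / (2 × 9.8) = 775.1 / 19.60 = 39.5 m.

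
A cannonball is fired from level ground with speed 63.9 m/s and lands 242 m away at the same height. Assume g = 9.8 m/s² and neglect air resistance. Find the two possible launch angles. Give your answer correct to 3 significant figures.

17.8° and 72.2°

Level-ground range: R = v₀² sin(2θ)/g ⇒ sin 2θ = R g / v₀² = 242×9.8/63.9² = 0.5808.
2θ = arcsin(0.5808) = 35.51° or 180° − 35.51° = 144.49°.
So θ = 17.8° or θ = 72.2°.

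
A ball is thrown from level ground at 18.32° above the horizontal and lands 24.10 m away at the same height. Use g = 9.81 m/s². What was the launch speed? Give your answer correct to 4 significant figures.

On level ground, R = v₀² sin(2θ) / g, so v₀ = √(R g / sin 2θ).
sin(2 × 18.32°) = 0.5968.
v₀ = √(24.10 × 9.81 / 0.5968) = √396.15 = 19.90 m/s.

19.90 m/s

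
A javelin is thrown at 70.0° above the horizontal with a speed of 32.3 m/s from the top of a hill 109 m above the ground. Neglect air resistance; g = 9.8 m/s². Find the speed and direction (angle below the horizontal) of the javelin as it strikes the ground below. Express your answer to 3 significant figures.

v_x = 32.3 cos 70.0° = 11.05 m/s (constant).
|v_y| at impact = √((30.35)² + 2×9.8×109) = 55.29 m/s.
Speed = √(11.05² + 55.29²) = 56.4 m/s; angle = arctan(55.29/11.05) = 78.7° below horizontal.

56.4 m/s at 78.7° below the horizontal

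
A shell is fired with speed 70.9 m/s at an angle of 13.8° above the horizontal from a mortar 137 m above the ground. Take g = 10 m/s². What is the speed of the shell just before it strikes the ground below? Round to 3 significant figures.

88.1 m/s

v_x = 70.9 cos 13.8° = 68.85 m/s is unchanged throughout.
For the vertical component, v_y² = v_y0² + 2 g h = (16.91)² + 2×10×137 = 3026, so |v_y| = 55.01 m/s.
Impact speed = √(v_x² + v_y²) = √(4740 + 3026) = 88.1 m/s.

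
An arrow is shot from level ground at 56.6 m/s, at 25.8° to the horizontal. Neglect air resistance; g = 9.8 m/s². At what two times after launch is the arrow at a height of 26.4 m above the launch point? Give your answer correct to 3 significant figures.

v_y0 = 56.6 sin 25.8° = 24.63 m/s.
Set y = v_y0 t − ½ g t² = 26.4: 4.900 t² − 24.63 t + 26.4 = 0.
t = [24.63 ± √(606.6 − 517.4)] / 9.8 = (24.63 ± 9.445) / 9.8, giving t = 1.55 s or t = 3.48 s.
So the arrow is at 26.4 m at t = 1.55 s (rising) and t = 3.48 s (falling).

1.55 s and 3.48 s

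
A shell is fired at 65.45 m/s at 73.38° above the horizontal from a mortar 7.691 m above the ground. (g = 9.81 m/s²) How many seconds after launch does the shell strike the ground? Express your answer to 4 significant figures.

Vertical component: v_y = 65.45 sin 73.38° = 62.716 m/s.
Taking up as positive with launch at y = 7.691 m, landing at y = 0: 0 = 7.691 + 62.716 t − ½(9.81) t².
Solving 4.905 t² − 62.716 t − 7.691 = 0 gives t = [62.716 + √(62.716² + 4·4.905·7.691)] / 9.810 = 12.91 s.

12.91 s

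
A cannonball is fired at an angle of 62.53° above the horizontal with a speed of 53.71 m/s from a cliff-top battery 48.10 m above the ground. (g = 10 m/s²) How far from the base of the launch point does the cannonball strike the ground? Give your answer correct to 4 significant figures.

Components: v_x = 53.71 cos 62.53° = 24.776 m/s, v_y = 53.71 sin 62.53° = 47.654 m/s.
Vertical: 0 = 48.10 + 47.654 t − ½(10) t² ⇒ 5.000 t² − 47.654 t − 48.10 = 0.
t = [47.654 + √(2270.9 + 962.00)] / 10.00 = 10.451 s.
Horizontal: R = v_x · t = 24.776 × 10.451 = 258.9 m.

258.9 m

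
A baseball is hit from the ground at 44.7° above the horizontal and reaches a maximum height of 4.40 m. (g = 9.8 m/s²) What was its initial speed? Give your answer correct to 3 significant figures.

13.2 m/s

At maximum height v_y = 0, so (v₀ sin θ)² = 2 g H.
v₀ sin 44.7° = √(2 × 9.8 × 4.40) = 9.287 m/s.
v₀ = 9.287 / sin 44.7° = 9.287 / 0.7034 = 13.2 m/s.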